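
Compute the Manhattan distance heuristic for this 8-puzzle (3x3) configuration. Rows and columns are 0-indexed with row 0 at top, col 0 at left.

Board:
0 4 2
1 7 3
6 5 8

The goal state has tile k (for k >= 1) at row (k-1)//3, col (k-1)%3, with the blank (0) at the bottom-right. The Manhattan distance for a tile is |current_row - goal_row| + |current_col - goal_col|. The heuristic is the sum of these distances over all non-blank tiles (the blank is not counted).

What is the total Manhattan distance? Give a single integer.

Answer: 12

Derivation:
Tile 4: (0,1)->(1,0) = 2
Tile 2: (0,2)->(0,1) = 1
Tile 1: (1,0)->(0,0) = 1
Tile 7: (1,1)->(2,0) = 2
Tile 3: (1,2)->(0,2) = 1
Tile 6: (2,0)->(1,2) = 3
Tile 5: (2,1)->(1,1) = 1
Tile 8: (2,2)->(2,1) = 1
Sum: 2 + 1 + 1 + 2 + 1 + 3 + 1 + 1 = 12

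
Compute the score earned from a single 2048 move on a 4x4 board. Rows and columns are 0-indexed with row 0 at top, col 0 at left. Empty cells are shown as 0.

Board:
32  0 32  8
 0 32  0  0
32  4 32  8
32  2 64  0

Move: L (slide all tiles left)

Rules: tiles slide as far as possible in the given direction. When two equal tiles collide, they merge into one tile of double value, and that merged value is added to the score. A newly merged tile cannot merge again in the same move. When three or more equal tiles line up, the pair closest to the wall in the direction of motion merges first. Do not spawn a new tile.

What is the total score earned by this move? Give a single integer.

Answer: 64

Derivation:
Slide left:
row 0: [32, 0, 32, 8] -> [64, 8, 0, 0]  score +64 (running 64)
row 1: [0, 32, 0, 0] -> [32, 0, 0, 0]  score +0 (running 64)
row 2: [32, 4, 32, 8] -> [32, 4, 32, 8]  score +0 (running 64)
row 3: [32, 2, 64, 0] -> [32, 2, 64, 0]  score +0 (running 64)
Board after move:
64  8  0  0
32  0  0  0
32  4 32  8
32  2 64  0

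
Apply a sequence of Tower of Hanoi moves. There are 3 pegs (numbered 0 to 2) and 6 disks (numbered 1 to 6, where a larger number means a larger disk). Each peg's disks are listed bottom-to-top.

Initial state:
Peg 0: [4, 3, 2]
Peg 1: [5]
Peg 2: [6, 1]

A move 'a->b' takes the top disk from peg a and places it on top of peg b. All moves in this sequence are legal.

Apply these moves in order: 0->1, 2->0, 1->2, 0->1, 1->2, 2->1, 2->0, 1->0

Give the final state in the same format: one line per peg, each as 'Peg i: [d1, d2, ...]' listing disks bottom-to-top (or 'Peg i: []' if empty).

Answer: Peg 0: [4, 3, 2, 1]
Peg 1: [5]
Peg 2: [6]

Derivation:
After move 1 (0->1):
Peg 0: [4, 3]
Peg 1: [5, 2]
Peg 2: [6, 1]

After move 2 (2->0):
Peg 0: [4, 3, 1]
Peg 1: [5, 2]
Peg 2: [6]

After move 3 (1->2):
Peg 0: [4, 3, 1]
Peg 1: [5]
Peg 2: [6, 2]

After move 4 (0->1):
Peg 0: [4, 3]
Peg 1: [5, 1]
Peg 2: [6, 2]

After move 5 (1->2):
Peg 0: [4, 3]
Peg 1: [5]
Peg 2: [6, 2, 1]

After move 6 (2->1):
Peg 0: [4, 3]
Peg 1: [5, 1]
Peg 2: [6, 2]

After move 7 (2->0):
Peg 0: [4, 3, 2]
Peg 1: [5, 1]
Peg 2: [6]

After move 8 (1->0):
Peg 0: [4, 3, 2, 1]
Peg 1: [5]
Peg 2: [6]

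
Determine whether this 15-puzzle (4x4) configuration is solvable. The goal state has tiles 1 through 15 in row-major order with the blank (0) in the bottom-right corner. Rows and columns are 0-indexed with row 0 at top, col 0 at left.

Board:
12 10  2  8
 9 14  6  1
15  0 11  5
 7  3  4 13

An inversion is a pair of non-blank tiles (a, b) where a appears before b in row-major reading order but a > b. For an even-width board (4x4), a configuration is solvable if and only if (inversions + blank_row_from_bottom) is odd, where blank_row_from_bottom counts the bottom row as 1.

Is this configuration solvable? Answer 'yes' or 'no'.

Answer: yes

Derivation:
Inversions: 59
Blank is in row 2 (0-indexed from top), which is row 2 counting from the bottom (bottom = 1).
59 + 2 = 61, which is odd, so the puzzle is solvable.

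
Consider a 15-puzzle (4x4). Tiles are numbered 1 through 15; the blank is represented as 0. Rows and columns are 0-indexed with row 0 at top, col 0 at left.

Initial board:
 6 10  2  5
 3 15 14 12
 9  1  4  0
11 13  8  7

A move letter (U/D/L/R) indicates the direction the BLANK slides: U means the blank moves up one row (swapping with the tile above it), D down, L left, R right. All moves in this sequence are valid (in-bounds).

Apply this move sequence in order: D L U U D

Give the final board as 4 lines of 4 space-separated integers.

Answer:  6 10  2  5
 3 15 14 12
 9  1  0  7
11 13  4  8

Derivation:
After move 1 (D):
 6 10  2  5
 3 15 14 12
 9  1  4  7
11 13  8  0

After move 2 (L):
 6 10  2  5
 3 15 14 12
 9  1  4  7
11 13  0  8

After move 3 (U):
 6 10  2  5
 3 15 14 12
 9  1  0  7
11 13  4  8

After move 4 (U):
 6 10  2  5
 3 15  0 12
 9  1 14  7
11 13  4  8

After move 5 (D):
 6 10  2  5
 3 15 14 12
 9  1  0  7
11 13  4  8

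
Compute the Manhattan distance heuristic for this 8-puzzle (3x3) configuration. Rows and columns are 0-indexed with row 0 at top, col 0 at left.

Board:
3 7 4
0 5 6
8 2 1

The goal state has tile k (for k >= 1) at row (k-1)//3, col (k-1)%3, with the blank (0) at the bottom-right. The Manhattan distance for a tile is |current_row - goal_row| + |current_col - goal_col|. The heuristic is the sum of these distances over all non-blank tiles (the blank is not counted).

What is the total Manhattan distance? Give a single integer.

Tile 3: (0,0)->(0,2) = 2
Tile 7: (0,1)->(2,0) = 3
Tile 4: (0,2)->(1,0) = 3
Tile 5: (1,1)->(1,1) = 0
Tile 6: (1,2)->(1,2) = 0
Tile 8: (2,0)->(2,1) = 1
Tile 2: (2,1)->(0,1) = 2
Tile 1: (2,2)->(0,0) = 4
Sum: 2 + 3 + 3 + 0 + 0 + 1 + 2 + 4 = 15

Answer: 15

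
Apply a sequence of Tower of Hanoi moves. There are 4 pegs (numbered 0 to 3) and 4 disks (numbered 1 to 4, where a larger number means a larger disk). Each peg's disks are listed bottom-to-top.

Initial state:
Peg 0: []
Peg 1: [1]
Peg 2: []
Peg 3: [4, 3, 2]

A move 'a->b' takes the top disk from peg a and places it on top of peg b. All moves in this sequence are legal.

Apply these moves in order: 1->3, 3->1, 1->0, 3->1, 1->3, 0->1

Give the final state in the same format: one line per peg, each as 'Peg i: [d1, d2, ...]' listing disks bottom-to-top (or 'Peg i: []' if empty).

Answer: Peg 0: []
Peg 1: [1]
Peg 2: []
Peg 3: [4, 3, 2]

Derivation:
After move 1 (1->3):
Peg 0: []
Peg 1: []
Peg 2: []
Peg 3: [4, 3, 2, 1]

After move 2 (3->1):
Peg 0: []
Peg 1: [1]
Peg 2: []
Peg 3: [4, 3, 2]

After move 3 (1->0):
Peg 0: [1]
Peg 1: []
Peg 2: []
Peg 3: [4, 3, 2]

After move 4 (3->1):
Peg 0: [1]
Peg 1: [2]
Peg 2: []
Peg 3: [4, 3]

After move 5 (1->3):
Peg 0: [1]
Peg 1: []
Peg 2: []
Peg 3: [4, 3, 2]

After move 6 (0->1):
Peg 0: []
Peg 1: [1]
Peg 2: []
Peg 3: [4, 3, 2]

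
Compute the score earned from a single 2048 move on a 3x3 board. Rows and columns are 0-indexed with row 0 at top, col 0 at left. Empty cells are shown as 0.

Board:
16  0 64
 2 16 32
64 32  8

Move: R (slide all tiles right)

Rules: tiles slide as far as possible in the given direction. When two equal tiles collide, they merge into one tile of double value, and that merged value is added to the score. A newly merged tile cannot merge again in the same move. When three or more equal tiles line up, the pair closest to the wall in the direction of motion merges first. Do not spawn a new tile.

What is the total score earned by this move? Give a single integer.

Slide right:
row 0: [16, 0, 64] -> [0, 16, 64]  score +0 (running 0)
row 1: [2, 16, 32] -> [2, 16, 32]  score +0 (running 0)
row 2: [64, 32, 8] -> [64, 32, 8]  score +0 (running 0)
Board after move:
 0 16 64
 2 16 32
64 32  8

Answer: 0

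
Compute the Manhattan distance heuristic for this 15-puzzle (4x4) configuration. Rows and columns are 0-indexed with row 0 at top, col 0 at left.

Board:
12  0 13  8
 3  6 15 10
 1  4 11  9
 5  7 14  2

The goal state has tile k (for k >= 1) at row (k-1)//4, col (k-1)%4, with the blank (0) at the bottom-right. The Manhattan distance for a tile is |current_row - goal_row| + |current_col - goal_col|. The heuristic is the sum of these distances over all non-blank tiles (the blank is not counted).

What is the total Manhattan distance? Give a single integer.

Tile 12: at (0,0), goal (2,3), distance |0-2|+|0-3| = 5
Tile 13: at (0,2), goal (3,0), distance |0-3|+|2-0| = 5
Tile 8: at (0,3), goal (1,3), distance |0-1|+|3-3| = 1
Tile 3: at (1,0), goal (0,2), distance |1-0|+|0-2| = 3
Tile 6: at (1,1), goal (1,1), distance |1-1|+|1-1| = 0
Tile 15: at (1,2), goal (3,2), distance |1-3|+|2-2| = 2
Tile 10: at (1,3), goal (2,1), distance |1-2|+|3-1| = 3
Tile 1: at (2,0), goal (0,0), distance |2-0|+|0-0| = 2
Tile 4: at (2,1), goal (0,3), distance |2-0|+|1-3| = 4
Tile 11: at (2,2), goal (2,2), distance |2-2|+|2-2| = 0
Tile 9: at (2,3), goal (2,0), distance |2-2|+|3-0| = 3
Tile 5: at (3,0), goal (1,0), distance |3-1|+|0-0| = 2
Tile 7: at (3,1), goal (1,2), distance |3-1|+|1-2| = 3
Tile 14: at (3,2), goal (3,1), distance |3-3|+|2-1| = 1
Tile 2: at (3,3), goal (0,1), distance |3-0|+|3-1| = 5
Sum: 5 + 5 + 1 + 3 + 0 + 2 + 3 + 2 + 4 + 0 + 3 + 2 + 3 + 1 + 5 = 39

Answer: 39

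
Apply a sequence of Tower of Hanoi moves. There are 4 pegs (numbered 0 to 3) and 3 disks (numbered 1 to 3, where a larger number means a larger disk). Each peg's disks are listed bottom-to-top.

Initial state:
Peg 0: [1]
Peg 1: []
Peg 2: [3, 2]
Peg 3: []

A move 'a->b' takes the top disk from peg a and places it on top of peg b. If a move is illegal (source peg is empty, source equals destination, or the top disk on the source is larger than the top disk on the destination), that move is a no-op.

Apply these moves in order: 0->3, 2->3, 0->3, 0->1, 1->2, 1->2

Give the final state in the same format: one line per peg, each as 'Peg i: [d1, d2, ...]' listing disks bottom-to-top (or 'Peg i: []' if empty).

After move 1 (0->3):
Peg 0: []
Peg 1: []
Peg 2: [3, 2]
Peg 3: [1]

After move 2 (2->3):
Peg 0: []
Peg 1: []
Peg 2: [3, 2]
Peg 3: [1]

After move 3 (0->3):
Peg 0: []
Peg 1: []
Peg 2: [3, 2]
Peg 3: [1]

After move 4 (0->1):
Peg 0: []
Peg 1: []
Peg 2: [3, 2]
Peg 3: [1]

After move 5 (1->2):
Peg 0: []
Peg 1: []
Peg 2: [3, 2]
Peg 3: [1]

After move 6 (1->2):
Peg 0: []
Peg 1: []
Peg 2: [3, 2]
Peg 3: [1]

Answer: Peg 0: []
Peg 1: []
Peg 2: [3, 2]
Peg 3: [1]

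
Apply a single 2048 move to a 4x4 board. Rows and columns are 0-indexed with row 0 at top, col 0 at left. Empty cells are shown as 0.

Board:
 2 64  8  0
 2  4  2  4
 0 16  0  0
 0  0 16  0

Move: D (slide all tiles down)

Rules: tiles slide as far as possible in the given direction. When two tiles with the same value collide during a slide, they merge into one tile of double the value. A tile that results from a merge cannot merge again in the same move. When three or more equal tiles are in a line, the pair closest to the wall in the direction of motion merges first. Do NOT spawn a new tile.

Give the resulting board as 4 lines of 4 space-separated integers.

Answer:  0  0  0  0
 0 64  8  0
 0  4  2  0
 4 16 16  4

Derivation:
Slide down:
col 0: [2, 2, 0, 0] -> [0, 0, 0, 4]
col 1: [64, 4, 16, 0] -> [0, 64, 4, 16]
col 2: [8, 2, 0, 16] -> [0, 8, 2, 16]
col 3: [0, 4, 0, 0] -> [0, 0, 0, 4]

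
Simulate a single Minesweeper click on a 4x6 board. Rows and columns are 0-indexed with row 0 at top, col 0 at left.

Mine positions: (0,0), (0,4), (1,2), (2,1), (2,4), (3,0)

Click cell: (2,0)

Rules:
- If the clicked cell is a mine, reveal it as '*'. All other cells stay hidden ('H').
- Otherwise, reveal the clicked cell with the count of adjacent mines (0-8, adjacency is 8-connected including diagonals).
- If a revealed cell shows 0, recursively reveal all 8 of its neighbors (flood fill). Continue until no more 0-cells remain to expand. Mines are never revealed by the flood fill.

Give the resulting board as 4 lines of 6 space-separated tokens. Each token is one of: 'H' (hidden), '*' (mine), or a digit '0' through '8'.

H H H H H H
H H H H H H
2 H H H H H
H H H H H H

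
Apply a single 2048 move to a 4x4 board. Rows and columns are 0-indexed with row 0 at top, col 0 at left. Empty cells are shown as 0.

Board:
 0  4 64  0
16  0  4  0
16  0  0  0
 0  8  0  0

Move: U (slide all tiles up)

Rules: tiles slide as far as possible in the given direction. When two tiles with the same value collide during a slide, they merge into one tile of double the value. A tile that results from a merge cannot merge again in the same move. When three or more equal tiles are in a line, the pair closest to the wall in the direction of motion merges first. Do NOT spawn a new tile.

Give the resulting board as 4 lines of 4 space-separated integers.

Answer: 32  4 64  0
 0  8  4  0
 0  0  0  0
 0  0  0  0

Derivation:
Slide up:
col 0: [0, 16, 16, 0] -> [32, 0, 0, 0]
col 1: [4, 0, 0, 8] -> [4, 8, 0, 0]
col 2: [64, 4, 0, 0] -> [64, 4, 0, 0]
col 3: [0, 0, 0, 0] -> [0, 0, 0, 0]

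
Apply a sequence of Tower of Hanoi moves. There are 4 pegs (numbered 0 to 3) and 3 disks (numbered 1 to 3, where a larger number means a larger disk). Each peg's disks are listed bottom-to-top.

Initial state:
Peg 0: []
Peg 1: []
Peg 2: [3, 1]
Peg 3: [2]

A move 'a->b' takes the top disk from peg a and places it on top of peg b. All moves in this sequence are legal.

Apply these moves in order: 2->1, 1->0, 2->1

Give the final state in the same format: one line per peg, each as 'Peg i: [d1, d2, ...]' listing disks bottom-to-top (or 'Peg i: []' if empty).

Answer: Peg 0: [1]
Peg 1: [3]
Peg 2: []
Peg 3: [2]

Derivation:
After move 1 (2->1):
Peg 0: []
Peg 1: [1]
Peg 2: [3]
Peg 3: [2]

After move 2 (1->0):
Peg 0: [1]
Peg 1: []
Peg 2: [3]
Peg 3: [2]

After move 3 (2->1):
Peg 0: [1]
Peg 1: [3]
Peg 2: []
Peg 3: [2]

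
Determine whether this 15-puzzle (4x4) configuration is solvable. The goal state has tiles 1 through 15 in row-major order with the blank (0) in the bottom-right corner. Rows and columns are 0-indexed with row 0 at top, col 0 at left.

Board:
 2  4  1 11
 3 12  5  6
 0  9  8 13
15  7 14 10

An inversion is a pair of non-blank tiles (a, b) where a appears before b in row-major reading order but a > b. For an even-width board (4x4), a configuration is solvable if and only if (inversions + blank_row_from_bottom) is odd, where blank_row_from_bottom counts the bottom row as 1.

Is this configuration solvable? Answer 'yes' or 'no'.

Answer: yes

Derivation:
Inversions: 25
Blank is in row 2 (0-indexed from top), which is row 2 counting from the bottom (bottom = 1).
25 + 2 = 27, which is odd, so the puzzle is solvable.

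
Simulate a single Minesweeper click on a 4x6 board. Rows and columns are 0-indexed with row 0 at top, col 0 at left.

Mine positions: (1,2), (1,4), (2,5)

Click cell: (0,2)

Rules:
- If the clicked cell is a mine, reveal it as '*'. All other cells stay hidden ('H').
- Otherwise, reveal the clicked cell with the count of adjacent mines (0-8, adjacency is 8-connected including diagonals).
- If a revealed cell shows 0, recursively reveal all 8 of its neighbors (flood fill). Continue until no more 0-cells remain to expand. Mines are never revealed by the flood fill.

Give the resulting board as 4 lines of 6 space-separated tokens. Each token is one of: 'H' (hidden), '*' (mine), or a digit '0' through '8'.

H H 1 H H H
H H H H H H
H H H H H H
H H H H H H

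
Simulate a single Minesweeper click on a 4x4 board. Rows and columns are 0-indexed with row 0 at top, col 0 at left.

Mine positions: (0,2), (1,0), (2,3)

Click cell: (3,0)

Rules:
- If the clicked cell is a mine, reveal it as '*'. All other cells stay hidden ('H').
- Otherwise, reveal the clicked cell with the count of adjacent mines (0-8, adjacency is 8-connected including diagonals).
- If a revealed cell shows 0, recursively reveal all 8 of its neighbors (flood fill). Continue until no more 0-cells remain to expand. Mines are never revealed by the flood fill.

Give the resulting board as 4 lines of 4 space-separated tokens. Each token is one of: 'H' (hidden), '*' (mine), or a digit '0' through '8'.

H H H H
H H H H
1 1 1 H
0 0 1 H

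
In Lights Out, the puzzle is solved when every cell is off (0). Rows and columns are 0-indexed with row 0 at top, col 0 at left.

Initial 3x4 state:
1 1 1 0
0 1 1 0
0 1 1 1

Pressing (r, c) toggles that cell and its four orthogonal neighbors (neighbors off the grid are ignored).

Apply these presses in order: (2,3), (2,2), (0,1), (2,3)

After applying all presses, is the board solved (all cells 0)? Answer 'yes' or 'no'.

After press 1 at (2,3):
1 1 1 0
0 1 1 1
0 1 0 0

After press 2 at (2,2):
1 1 1 0
0 1 0 1
0 0 1 1

After press 3 at (0,1):
0 0 0 0
0 0 0 1
0 0 1 1

After press 4 at (2,3):
0 0 0 0
0 0 0 0
0 0 0 0

Lights still on: 0

Answer: yes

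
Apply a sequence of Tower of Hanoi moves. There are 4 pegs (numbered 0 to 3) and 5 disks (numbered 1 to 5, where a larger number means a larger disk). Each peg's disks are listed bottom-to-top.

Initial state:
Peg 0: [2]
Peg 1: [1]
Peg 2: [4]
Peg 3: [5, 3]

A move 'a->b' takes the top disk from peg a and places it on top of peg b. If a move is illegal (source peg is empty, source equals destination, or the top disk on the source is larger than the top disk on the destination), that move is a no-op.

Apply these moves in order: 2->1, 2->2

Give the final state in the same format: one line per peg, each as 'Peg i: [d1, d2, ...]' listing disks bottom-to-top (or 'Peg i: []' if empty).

Answer: Peg 0: [2]
Peg 1: [1]
Peg 2: [4]
Peg 3: [5, 3]

Derivation:
After move 1 (2->1):
Peg 0: [2]
Peg 1: [1]
Peg 2: [4]
Peg 3: [5, 3]

After move 2 (2->2):
Peg 0: [2]
Peg 1: [1]
Peg 2: [4]
Peg 3: [5, 3]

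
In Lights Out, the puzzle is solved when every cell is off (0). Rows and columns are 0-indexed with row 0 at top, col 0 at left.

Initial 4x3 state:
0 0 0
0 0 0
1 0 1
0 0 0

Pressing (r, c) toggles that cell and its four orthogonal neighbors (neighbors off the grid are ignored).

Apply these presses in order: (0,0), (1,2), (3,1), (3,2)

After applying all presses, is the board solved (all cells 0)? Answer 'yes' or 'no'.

Answer: no

Derivation:
After press 1 at (0,0):
1 1 0
1 0 0
1 0 1
0 0 0

After press 2 at (1,2):
1 1 1
1 1 1
1 0 0
0 0 0

After press 3 at (3,1):
1 1 1
1 1 1
1 1 0
1 1 1

After press 4 at (3,2):
1 1 1
1 1 1
1 1 1
1 0 0

Lights still on: 10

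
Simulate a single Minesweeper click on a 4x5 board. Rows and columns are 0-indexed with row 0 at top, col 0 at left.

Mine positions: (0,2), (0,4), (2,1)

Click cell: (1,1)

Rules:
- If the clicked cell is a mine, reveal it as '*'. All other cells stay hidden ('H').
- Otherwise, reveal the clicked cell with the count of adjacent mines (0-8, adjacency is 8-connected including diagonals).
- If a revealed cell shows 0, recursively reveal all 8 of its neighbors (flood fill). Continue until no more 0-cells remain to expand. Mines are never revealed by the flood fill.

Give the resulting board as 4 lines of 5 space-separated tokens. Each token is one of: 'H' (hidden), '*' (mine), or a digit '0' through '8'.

H H H H H
H 2 H H H
H H H H H
H H H H H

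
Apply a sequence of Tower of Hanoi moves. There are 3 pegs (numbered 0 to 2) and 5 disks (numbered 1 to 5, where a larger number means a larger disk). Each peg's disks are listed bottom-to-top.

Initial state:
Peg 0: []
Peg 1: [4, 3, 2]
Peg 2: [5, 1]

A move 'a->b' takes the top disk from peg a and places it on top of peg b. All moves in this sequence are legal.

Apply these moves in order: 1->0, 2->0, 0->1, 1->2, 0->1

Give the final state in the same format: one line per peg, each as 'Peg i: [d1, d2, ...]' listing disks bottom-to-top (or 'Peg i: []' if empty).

After move 1 (1->0):
Peg 0: [2]
Peg 1: [4, 3]
Peg 2: [5, 1]

After move 2 (2->0):
Peg 0: [2, 1]
Peg 1: [4, 3]
Peg 2: [5]

After move 3 (0->1):
Peg 0: [2]
Peg 1: [4, 3, 1]
Peg 2: [5]

After move 4 (1->2):
Peg 0: [2]
Peg 1: [4, 3]
Peg 2: [5, 1]

After move 5 (0->1):
Peg 0: []
Peg 1: [4, 3, 2]
Peg 2: [5, 1]

Answer: Peg 0: []
Peg 1: [4, 3, 2]
Peg 2: [5, 1]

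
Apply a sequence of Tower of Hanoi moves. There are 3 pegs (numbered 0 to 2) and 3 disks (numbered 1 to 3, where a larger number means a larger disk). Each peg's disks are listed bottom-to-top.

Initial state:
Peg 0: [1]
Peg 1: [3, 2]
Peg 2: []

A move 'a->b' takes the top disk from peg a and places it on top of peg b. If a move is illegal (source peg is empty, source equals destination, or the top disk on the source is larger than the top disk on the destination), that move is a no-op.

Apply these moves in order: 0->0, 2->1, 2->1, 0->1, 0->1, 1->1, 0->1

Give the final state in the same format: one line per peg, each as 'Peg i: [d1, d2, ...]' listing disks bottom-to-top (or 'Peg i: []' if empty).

Answer: Peg 0: []
Peg 1: [3, 2, 1]
Peg 2: []

Derivation:
After move 1 (0->0):
Peg 0: [1]
Peg 1: [3, 2]
Peg 2: []

After move 2 (2->1):
Peg 0: [1]
Peg 1: [3, 2]
Peg 2: []

After move 3 (2->1):
Peg 0: [1]
Peg 1: [3, 2]
Peg 2: []

After move 4 (0->1):
Peg 0: []
Peg 1: [3, 2, 1]
Peg 2: []

After move 5 (0->1):
Peg 0: []
Peg 1: [3, 2, 1]
Peg 2: []

After move 6 (1->1):
Peg 0: []
Peg 1: [3, 2, 1]
Peg 2: []

After move 7 (0->1):
Peg 0: []
Peg 1: [3, 2, 1]
Peg 2: []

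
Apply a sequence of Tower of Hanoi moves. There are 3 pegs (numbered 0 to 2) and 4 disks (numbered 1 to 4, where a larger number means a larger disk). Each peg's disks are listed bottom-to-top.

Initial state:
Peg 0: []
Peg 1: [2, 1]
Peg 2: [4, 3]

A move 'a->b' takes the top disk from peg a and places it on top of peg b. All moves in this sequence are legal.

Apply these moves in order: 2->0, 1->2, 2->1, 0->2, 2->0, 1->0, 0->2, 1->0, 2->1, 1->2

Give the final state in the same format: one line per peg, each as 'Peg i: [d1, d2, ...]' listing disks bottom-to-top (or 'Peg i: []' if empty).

After move 1 (2->0):
Peg 0: [3]
Peg 1: [2, 1]
Peg 2: [4]

After move 2 (1->2):
Peg 0: [3]
Peg 1: [2]
Peg 2: [4, 1]

After move 3 (2->1):
Peg 0: [3]
Peg 1: [2, 1]
Peg 2: [4]

After move 4 (0->2):
Peg 0: []
Peg 1: [2, 1]
Peg 2: [4, 3]

After move 5 (2->0):
Peg 0: [3]
Peg 1: [2, 1]
Peg 2: [4]

After move 6 (1->0):
Peg 0: [3, 1]
Peg 1: [2]
Peg 2: [4]

After move 7 (0->2):
Peg 0: [3]
Peg 1: [2]
Peg 2: [4, 1]

After move 8 (1->0):
Peg 0: [3, 2]
Peg 1: []
Peg 2: [4, 1]

After move 9 (2->1):
Peg 0: [3, 2]
Peg 1: [1]
Peg 2: [4]

After move 10 (1->2):
Peg 0: [3, 2]
Peg 1: []
Peg 2: [4, 1]

Answer: Peg 0: [3, 2]
Peg 1: []
Peg 2: [4, 1]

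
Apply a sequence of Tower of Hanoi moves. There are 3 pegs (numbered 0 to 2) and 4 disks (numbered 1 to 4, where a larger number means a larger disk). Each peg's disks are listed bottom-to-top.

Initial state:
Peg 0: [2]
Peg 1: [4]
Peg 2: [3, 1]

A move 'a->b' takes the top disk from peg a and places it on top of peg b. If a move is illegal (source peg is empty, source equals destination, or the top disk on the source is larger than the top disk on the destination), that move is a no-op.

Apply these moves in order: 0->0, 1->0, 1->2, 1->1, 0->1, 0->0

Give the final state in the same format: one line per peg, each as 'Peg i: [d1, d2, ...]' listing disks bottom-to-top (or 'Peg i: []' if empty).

After move 1 (0->0):
Peg 0: [2]
Peg 1: [4]
Peg 2: [3, 1]

After move 2 (1->0):
Peg 0: [2]
Peg 1: [4]
Peg 2: [3, 1]

After move 3 (1->2):
Peg 0: [2]
Peg 1: [4]
Peg 2: [3, 1]

After move 4 (1->1):
Peg 0: [2]
Peg 1: [4]
Peg 2: [3, 1]

After move 5 (0->1):
Peg 0: []
Peg 1: [4, 2]
Peg 2: [3, 1]

After move 6 (0->0):
Peg 0: []
Peg 1: [4, 2]
Peg 2: [3, 1]

Answer: Peg 0: []
Peg 1: [4, 2]
Peg 2: [3, 1]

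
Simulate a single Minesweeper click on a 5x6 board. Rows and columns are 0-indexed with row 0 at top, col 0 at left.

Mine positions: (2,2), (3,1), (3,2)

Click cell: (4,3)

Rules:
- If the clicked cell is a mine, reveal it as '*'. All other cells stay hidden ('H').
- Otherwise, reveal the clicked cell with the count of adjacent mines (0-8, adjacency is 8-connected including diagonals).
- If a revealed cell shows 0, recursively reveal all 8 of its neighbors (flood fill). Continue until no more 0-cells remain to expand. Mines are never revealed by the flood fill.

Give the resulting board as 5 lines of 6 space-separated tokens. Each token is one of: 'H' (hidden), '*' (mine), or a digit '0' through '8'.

H H H H H H
H H H H H H
H H H H H H
H H H H H H
H H H 1 H H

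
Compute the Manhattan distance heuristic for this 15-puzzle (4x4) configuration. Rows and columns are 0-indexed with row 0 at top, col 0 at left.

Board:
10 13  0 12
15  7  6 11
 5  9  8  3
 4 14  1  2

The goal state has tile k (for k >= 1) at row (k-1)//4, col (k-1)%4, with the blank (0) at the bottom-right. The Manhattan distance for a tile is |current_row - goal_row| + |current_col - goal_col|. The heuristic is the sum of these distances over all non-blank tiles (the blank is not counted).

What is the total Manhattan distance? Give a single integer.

Tile 10: at (0,0), goal (2,1), distance |0-2|+|0-1| = 3
Tile 13: at (0,1), goal (3,0), distance |0-3|+|1-0| = 4
Tile 12: at (0,3), goal (2,3), distance |0-2|+|3-3| = 2
Tile 15: at (1,0), goal (3,2), distance |1-3|+|0-2| = 4
Tile 7: at (1,1), goal (1,2), distance |1-1|+|1-2| = 1
Tile 6: at (1,2), goal (1,1), distance |1-1|+|2-1| = 1
Tile 11: at (1,3), goal (2,2), distance |1-2|+|3-2| = 2
Tile 5: at (2,0), goal (1,0), distance |2-1|+|0-0| = 1
Tile 9: at (2,1), goal (2,0), distance |2-2|+|1-0| = 1
Tile 8: at (2,2), goal (1,3), distance |2-1|+|2-3| = 2
Tile 3: at (2,3), goal (0,2), distance |2-0|+|3-2| = 3
Tile 4: at (3,0), goal (0,3), distance |3-0|+|0-3| = 6
Tile 14: at (3,1), goal (3,1), distance |3-3|+|1-1| = 0
Tile 1: at (3,2), goal (0,0), distance |3-0|+|2-0| = 5
Tile 2: at (3,3), goal (0,1), distance |3-0|+|3-1| = 5
Sum: 3 + 4 + 2 + 4 + 1 + 1 + 2 + 1 + 1 + 2 + 3 + 6 + 0 + 5 + 5 = 40

Answer: 40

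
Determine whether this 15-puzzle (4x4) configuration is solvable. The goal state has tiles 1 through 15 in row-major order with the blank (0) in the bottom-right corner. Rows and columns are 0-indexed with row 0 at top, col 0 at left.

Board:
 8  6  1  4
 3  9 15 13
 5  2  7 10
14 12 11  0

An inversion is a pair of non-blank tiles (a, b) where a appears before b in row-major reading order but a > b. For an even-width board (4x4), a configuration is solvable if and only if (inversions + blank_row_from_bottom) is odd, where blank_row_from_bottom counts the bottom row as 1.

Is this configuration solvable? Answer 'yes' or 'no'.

Inversions: 36
Blank is in row 3 (0-indexed from top), which is row 1 counting from the bottom (bottom = 1).
36 + 1 = 37, which is odd, so the puzzle is solvable.

Answer: yes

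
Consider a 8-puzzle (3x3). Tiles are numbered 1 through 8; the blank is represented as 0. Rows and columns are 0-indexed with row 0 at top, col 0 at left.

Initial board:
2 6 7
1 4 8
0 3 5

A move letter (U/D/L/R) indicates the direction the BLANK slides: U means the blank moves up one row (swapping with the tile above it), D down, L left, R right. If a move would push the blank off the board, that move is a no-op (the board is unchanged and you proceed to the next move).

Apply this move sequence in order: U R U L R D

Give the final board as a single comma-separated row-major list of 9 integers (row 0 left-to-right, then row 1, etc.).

Answer: 2, 6, 7, 4, 0, 8, 1, 3, 5

Derivation:
After move 1 (U):
2 6 7
0 4 8
1 3 5

After move 2 (R):
2 6 7
4 0 8
1 3 5

After move 3 (U):
2 0 7
4 6 8
1 3 5

After move 4 (L):
0 2 7
4 6 8
1 3 5

After move 5 (R):
2 0 7
4 6 8
1 3 5

After move 6 (D):
2 6 7
4 0 8
1 3 5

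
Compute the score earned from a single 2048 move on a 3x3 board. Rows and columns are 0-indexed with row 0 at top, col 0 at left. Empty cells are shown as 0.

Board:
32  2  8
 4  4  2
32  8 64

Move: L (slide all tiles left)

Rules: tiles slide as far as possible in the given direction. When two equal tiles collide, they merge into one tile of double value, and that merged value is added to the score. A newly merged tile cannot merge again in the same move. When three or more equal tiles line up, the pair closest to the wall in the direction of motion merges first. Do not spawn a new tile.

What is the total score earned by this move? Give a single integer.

Answer: 8

Derivation:
Slide left:
row 0: [32, 2, 8] -> [32, 2, 8]  score +0 (running 0)
row 1: [4, 4, 2] -> [8, 2, 0]  score +8 (running 8)
row 2: [32, 8, 64] -> [32, 8, 64]  score +0 (running 8)
Board after move:
32  2  8
 8  2  0
32  8 64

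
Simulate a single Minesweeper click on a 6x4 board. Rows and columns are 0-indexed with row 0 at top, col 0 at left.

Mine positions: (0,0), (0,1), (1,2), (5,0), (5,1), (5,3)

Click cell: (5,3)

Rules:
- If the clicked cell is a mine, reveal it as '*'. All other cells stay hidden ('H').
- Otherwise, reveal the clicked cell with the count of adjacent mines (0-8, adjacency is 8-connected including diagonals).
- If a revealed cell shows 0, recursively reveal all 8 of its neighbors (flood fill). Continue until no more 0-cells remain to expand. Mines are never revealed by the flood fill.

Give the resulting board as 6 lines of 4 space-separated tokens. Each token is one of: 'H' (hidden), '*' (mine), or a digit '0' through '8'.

H H H H
H H H H
H H H H
H H H H
H H H H
H H H *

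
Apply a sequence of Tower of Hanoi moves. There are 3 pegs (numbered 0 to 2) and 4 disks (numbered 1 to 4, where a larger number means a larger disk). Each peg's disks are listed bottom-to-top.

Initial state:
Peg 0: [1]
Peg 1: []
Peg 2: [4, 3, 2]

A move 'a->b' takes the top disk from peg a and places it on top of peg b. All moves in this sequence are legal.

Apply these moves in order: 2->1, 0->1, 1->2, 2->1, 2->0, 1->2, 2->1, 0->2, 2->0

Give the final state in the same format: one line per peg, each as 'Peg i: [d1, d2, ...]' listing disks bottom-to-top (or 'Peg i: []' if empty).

After move 1 (2->1):
Peg 0: [1]
Peg 1: [2]
Peg 2: [4, 3]

After move 2 (0->1):
Peg 0: []
Peg 1: [2, 1]
Peg 2: [4, 3]

After move 3 (1->2):
Peg 0: []
Peg 1: [2]
Peg 2: [4, 3, 1]

After move 4 (2->1):
Peg 0: []
Peg 1: [2, 1]
Peg 2: [4, 3]

After move 5 (2->0):
Peg 0: [3]
Peg 1: [2, 1]
Peg 2: [4]

After move 6 (1->2):
Peg 0: [3]
Peg 1: [2]
Peg 2: [4, 1]

After move 7 (2->1):
Peg 0: [3]
Peg 1: [2, 1]
Peg 2: [4]

After move 8 (0->2):
Peg 0: []
Peg 1: [2, 1]
Peg 2: [4, 3]

After move 9 (2->0):
Peg 0: [3]
Peg 1: [2, 1]
Peg 2: [4]

Answer: Peg 0: [3]
Peg 1: [2, 1]
Peg 2: [4]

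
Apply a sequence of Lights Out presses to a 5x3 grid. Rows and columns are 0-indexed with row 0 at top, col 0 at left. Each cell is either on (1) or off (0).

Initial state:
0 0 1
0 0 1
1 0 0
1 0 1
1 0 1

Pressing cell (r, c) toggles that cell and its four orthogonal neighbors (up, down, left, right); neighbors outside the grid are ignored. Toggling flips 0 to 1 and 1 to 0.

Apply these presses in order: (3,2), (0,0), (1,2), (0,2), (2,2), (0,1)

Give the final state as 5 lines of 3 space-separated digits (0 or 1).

Answer: 0 1 0
1 0 0
1 1 1
1 1 1
1 0 0

Derivation:
After press 1 at (3,2):
0 0 1
0 0 1
1 0 1
1 1 0
1 0 0

After press 2 at (0,0):
1 1 1
1 0 1
1 0 1
1 1 0
1 0 0

After press 3 at (1,2):
1 1 0
1 1 0
1 0 0
1 1 0
1 0 0

After press 4 at (0,2):
1 0 1
1 1 1
1 0 0
1 1 0
1 0 0

After press 5 at (2,2):
1 0 1
1 1 0
1 1 1
1 1 1
1 0 0

After press 6 at (0,1):
0 1 0
1 0 0
1 1 1
1 1 1
1 0 0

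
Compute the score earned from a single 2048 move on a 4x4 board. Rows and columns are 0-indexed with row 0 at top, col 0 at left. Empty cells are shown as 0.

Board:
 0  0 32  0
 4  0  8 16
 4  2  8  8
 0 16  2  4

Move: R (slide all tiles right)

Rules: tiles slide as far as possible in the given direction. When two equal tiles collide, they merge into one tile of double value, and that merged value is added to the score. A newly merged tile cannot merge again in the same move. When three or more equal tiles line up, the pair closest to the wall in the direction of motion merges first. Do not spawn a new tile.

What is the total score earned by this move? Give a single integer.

Slide right:
row 0: [0, 0, 32, 0] -> [0, 0, 0, 32]  score +0 (running 0)
row 1: [4, 0, 8, 16] -> [0, 4, 8, 16]  score +0 (running 0)
row 2: [4, 2, 8, 8] -> [0, 4, 2, 16]  score +16 (running 16)
row 3: [0, 16, 2, 4] -> [0, 16, 2, 4]  score +0 (running 16)
Board after move:
 0  0  0 32
 0  4  8 16
 0  4  2 16
 0 16  2  4

Answer: 16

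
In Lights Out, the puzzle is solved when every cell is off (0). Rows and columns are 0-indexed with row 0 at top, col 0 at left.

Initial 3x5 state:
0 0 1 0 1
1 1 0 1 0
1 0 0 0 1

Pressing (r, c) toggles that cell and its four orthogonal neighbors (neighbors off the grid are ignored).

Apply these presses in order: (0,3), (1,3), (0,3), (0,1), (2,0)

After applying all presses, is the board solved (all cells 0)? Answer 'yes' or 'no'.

Answer: no

Derivation:
After press 1 at (0,3):
0 0 0 1 0
1 1 0 0 0
1 0 0 0 1

After press 2 at (1,3):
0 0 0 0 0
1 1 1 1 1
1 0 0 1 1

After press 3 at (0,3):
0 0 1 1 1
1 1 1 0 1
1 0 0 1 1

After press 4 at (0,1):
1 1 0 1 1
1 0 1 0 1
1 0 0 1 1

After press 5 at (2,0):
1 1 0 1 1
0 0 1 0 1
0 1 0 1 1

Lights still on: 9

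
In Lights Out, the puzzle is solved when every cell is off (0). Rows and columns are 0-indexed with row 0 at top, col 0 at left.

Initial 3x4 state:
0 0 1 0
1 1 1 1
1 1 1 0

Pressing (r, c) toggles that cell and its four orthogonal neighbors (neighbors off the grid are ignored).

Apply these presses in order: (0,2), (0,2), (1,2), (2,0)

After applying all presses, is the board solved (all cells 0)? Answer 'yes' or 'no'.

After press 1 at (0,2):
0 1 0 1
1 1 0 1
1 1 1 0

After press 2 at (0,2):
0 0 1 0
1 1 1 1
1 1 1 0

After press 3 at (1,2):
0 0 0 0
1 0 0 0
1 1 0 0

After press 4 at (2,0):
0 0 0 0
0 0 0 0
0 0 0 0

Lights still on: 0

Answer: yes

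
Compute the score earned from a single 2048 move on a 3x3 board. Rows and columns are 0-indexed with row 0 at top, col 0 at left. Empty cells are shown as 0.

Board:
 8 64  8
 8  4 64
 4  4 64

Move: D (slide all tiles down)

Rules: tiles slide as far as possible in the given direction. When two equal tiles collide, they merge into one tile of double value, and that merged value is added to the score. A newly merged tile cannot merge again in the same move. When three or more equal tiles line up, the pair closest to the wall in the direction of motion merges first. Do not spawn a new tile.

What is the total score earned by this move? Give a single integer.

Slide down:
col 0: [8, 8, 4] -> [0, 16, 4]  score +16 (running 16)
col 1: [64, 4, 4] -> [0, 64, 8]  score +8 (running 24)
col 2: [8, 64, 64] -> [0, 8, 128]  score +128 (running 152)
Board after move:
  0   0   0
 16  64   8
  4   8 128

Answer: 152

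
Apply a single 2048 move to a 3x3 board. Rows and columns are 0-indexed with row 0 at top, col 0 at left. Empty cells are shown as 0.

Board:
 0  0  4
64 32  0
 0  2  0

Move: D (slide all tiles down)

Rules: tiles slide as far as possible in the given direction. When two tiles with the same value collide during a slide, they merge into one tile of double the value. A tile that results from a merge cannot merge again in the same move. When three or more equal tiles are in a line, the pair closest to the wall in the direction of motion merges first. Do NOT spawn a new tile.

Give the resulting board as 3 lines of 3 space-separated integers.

Slide down:
col 0: [0, 64, 0] -> [0, 0, 64]
col 1: [0, 32, 2] -> [0, 32, 2]
col 2: [4, 0, 0] -> [0, 0, 4]

Answer:  0  0  0
 0 32  0
64  2  4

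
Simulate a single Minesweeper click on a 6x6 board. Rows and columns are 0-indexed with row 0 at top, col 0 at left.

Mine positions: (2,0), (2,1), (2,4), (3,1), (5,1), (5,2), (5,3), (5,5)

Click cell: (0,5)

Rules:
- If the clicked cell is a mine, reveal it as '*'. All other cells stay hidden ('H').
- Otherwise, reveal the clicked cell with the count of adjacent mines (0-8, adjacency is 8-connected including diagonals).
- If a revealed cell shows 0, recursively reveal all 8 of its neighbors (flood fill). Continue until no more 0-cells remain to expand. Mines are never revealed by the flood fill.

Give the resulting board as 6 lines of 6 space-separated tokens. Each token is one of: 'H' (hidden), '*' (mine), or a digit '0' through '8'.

0 0 0 0 0 0
2 2 1 1 1 1
H H H H H H
H H H H H H
H H H H H H
H H H H H H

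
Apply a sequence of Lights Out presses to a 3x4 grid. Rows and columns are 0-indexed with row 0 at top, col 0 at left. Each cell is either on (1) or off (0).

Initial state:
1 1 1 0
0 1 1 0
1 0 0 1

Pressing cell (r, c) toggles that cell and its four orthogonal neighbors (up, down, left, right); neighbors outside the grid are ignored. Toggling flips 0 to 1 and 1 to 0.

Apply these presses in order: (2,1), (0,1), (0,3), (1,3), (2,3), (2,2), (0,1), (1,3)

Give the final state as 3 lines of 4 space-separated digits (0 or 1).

Answer: 1 1 0 1
0 0 0 0
0 0 1 1

Derivation:
After press 1 at (2,1):
1 1 1 0
0 0 1 0
0 1 1 1

After press 2 at (0,1):
0 0 0 0
0 1 1 0
0 1 1 1

After press 3 at (0,3):
0 0 1 1
0 1 1 1
0 1 1 1

After press 4 at (1,3):
0 0 1 0
0 1 0 0
0 1 1 0

After press 5 at (2,3):
0 0 1 0
0 1 0 1
0 1 0 1

After press 6 at (2,2):
0 0 1 0
0 1 1 1
0 0 1 0

After press 7 at (0,1):
1 1 0 0
0 0 1 1
0 0 1 0

After press 8 at (1,3):
1 1 0 1
0 0 0 0
0 0 1 1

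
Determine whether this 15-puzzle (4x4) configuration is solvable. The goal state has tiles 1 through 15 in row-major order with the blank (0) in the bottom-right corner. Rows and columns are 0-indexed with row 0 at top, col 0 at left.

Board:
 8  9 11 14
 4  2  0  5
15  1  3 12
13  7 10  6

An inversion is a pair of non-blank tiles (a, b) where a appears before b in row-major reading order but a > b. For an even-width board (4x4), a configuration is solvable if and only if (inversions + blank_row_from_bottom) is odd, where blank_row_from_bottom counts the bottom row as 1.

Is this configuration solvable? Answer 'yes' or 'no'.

Answer: no

Derivation:
Inversions: 53
Blank is in row 1 (0-indexed from top), which is row 3 counting from the bottom (bottom = 1).
53 + 3 = 56, which is even, so the puzzle is not solvable.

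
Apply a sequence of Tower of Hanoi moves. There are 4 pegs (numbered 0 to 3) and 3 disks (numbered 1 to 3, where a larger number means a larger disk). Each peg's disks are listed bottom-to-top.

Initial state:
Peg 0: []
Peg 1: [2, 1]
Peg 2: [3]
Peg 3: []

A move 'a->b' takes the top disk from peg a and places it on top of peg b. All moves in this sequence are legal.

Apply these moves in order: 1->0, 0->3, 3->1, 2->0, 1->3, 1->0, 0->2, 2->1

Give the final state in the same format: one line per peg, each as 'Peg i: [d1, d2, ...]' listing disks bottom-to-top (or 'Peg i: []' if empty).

After move 1 (1->0):
Peg 0: [1]
Peg 1: [2]
Peg 2: [3]
Peg 3: []

After move 2 (0->3):
Peg 0: []
Peg 1: [2]
Peg 2: [3]
Peg 3: [1]

After move 3 (3->1):
Peg 0: []
Peg 1: [2, 1]
Peg 2: [3]
Peg 3: []

After move 4 (2->0):
Peg 0: [3]
Peg 1: [2, 1]
Peg 2: []
Peg 3: []

After move 5 (1->3):
Peg 0: [3]
Peg 1: [2]
Peg 2: []
Peg 3: [1]

After move 6 (1->0):
Peg 0: [3, 2]
Peg 1: []
Peg 2: []
Peg 3: [1]

After move 7 (0->2):
Peg 0: [3]
Peg 1: []
Peg 2: [2]
Peg 3: [1]

After move 8 (2->1):
Peg 0: [3]
Peg 1: [2]
Peg 2: []
Peg 3: [1]

Answer: Peg 0: [3]
Peg 1: [2]
Peg 2: []
Peg 3: [1]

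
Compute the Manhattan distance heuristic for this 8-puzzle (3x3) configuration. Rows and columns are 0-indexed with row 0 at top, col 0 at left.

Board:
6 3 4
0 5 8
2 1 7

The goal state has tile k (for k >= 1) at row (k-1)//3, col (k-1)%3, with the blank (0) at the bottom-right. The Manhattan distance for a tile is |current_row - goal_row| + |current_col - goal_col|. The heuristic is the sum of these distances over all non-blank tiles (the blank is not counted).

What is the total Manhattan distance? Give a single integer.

Answer: 17

Derivation:
Tile 6: at (0,0), goal (1,2), distance |0-1|+|0-2| = 3
Tile 3: at (0,1), goal (0,2), distance |0-0|+|1-2| = 1
Tile 4: at (0,2), goal (1,0), distance |0-1|+|2-0| = 3
Tile 5: at (1,1), goal (1,1), distance |1-1|+|1-1| = 0
Tile 8: at (1,2), goal (2,1), distance |1-2|+|2-1| = 2
Tile 2: at (2,0), goal (0,1), distance |2-0|+|0-1| = 3
Tile 1: at (2,1), goal (0,0), distance |2-0|+|1-0| = 3
Tile 7: at (2,2), goal (2,0), distance |2-2|+|2-0| = 2
Sum: 3 + 1 + 3 + 0 + 2 + 3 + 3 + 2 = 17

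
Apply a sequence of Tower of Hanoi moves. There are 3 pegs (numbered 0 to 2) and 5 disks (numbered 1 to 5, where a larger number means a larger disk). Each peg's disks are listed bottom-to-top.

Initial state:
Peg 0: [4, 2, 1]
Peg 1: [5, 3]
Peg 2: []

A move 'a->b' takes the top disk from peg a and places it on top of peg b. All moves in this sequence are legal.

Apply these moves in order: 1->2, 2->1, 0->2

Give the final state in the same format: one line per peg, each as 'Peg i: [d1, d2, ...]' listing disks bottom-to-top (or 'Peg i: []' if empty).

Answer: Peg 0: [4, 2]
Peg 1: [5, 3]
Peg 2: [1]

Derivation:
After move 1 (1->2):
Peg 0: [4, 2, 1]
Peg 1: [5]
Peg 2: [3]

After move 2 (2->1):
Peg 0: [4, 2, 1]
Peg 1: [5, 3]
Peg 2: []

After move 3 (0->2):
Peg 0: [4, 2]
Peg 1: [5, 3]
Peg 2: [1]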